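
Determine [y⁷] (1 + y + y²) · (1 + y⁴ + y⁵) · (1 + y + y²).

(1 + y + y²) has coefficients 1,1,1 for degrees 0…2.
(1 + y⁴ + y⁵) has coefficients 1,0,0,0,1,1,0,0 for degrees 0…7.
Finally multiplying by (1 + y + y²), the product of all factors after the first has coefficients 1,1,1,0,1,2,2,1 for degrees 0…7.
[y⁷] = 1·1 + 1·2 + 1·2 = 5.

5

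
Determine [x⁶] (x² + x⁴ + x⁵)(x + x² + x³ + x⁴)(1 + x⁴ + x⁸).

3

(x² + x⁴ + x⁵) has coefficients 0,0,1,0,1,1 for degrees 0…5.
(x + x² + x³ + x⁴) has coefficients 0,1,1,1,1,0,0 for degrees 0…6.
Finally multiplying by (1 + x⁴ + x⁸), the product of all factors after the first has coefficients 0,1,1,1,1,1,1 for degrees 0…6.
[x⁶] = 1·1 + 1·1 + 1·1 = 3.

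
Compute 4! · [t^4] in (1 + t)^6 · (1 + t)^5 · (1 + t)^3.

24024

The EGF product rule gives c_4 = Σ_{k_1+k_2+k_3=4} C(4; k_1,k_2,k_3) · ∏ g_i(k_i), where (1+t)^6 gives the falling factorial (6)_k; (1+t)^5 gives the falling factorial (5)_k; (1+t)^3 gives the falling factorial (3)_k.
g_1(k) for k = 0…4: 1, 6, 30, 120, 360.
g_2(k) for k = 0…4: 1, 5, 20, 60, 120.
g_3(k) for k = 0…4: 1, 3, 6, 6, 0.
First combine the last two factors: h(k) = Σ_j C(k,j)·g_2(j)·g_3(k−j) for k = 0…4: 1, 8, 56, 336, 1680.
c_4 = Σ_k C(4,k)·g_1(k)·h(4−k) = 1·1·1680 + 4·6·336 + 6·30·56 + 4·120·8 + 1·360·1 = 1680 + 8064 + 10080 + 3840 + 360 = 24024.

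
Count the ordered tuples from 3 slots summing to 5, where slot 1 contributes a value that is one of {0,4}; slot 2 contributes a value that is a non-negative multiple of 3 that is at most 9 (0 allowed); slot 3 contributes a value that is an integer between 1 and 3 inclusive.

2

The generating function for the choices is (1 + q^4)·(1 + q^3 + q^6 + q^9)·(q + q^2 + q^3); the count is [q^5].
(1 + q^4) has coefficients 1,0,0,0,1 for degrees 0…4.
(1 + q^3 + q^6 + q^9) has coefficients 1,0,0,1,0,0 for degrees 0…5.
Finally multiplying by (q + q^2 + q^3), the product of all factors after the first has coefficients 0,1,1,1,1,1 for degrees 0…5.
[q^5] = 1·1 + 1·1 = 2.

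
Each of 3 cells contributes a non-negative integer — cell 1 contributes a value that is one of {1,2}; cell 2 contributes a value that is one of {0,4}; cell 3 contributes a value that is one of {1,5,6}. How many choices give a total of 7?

The generating function for the choices is (x + x^2)·(1 + x^4)·(x + x^5 + x^6); the count is [x^7].
(x + x^2) has coefficients 0,1,1 for degrees 0…2.
(1 + x^4) has coefficients 1,0,0,0,1,0,0,0 for degrees 0…7.
Finally multiplying by (x + x^5 + x^6), the product of all factors after the first has coefficients 0,1,0,0,0,2,1,0 for degrees 0…7.
[x^7] = 1·1 + 1·2 = 3.

3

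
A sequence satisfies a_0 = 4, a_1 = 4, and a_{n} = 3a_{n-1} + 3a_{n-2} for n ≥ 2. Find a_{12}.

13789764

The ordinary generating function has denominator 1 - 3t - 3t^2.
Iterating the recurrence: a_0,…,a_{12} = 4, 4, 24, 84, 324, 1224, 4644, 17604, 66744, 253044, 959364, 3637224, 13789764.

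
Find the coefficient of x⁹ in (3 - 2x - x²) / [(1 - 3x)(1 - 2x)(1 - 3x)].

1105832

The denominator gives the recurrence a_n = 8a_(n−1) − 21a_(n−2) + 18a_(n−3) for n ≥ 3; the numerator fixes a_0 = 3, a_1 = 22, a_2 = 112.
Iterating: 3, 22, 112, 488, 1948, 7352, 26692, 94208, 325468, 1105832, so a_9 = 1105832.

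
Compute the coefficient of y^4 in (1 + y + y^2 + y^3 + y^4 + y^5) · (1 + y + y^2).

3

(1 + y + y^2 + y^3 + y^4 + y^5) has coefficients 1,1,1,1,1 for degrees 0…4.
(1 + y + y^2) has coefficients 1,1,1,0,0 for degrees 0…4.
[y^4] = 1·0 + 1·0 + 1·1 + 1·1 + 1·1 = 3.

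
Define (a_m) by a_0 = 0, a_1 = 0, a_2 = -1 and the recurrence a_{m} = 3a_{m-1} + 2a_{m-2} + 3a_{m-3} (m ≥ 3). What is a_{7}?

-588

The ordinary generating function has denominator 1 - 3t - 2t^2 - 3t^3.
Iterating the recurrence: a_0,…,a_{7} = 0, 0, -1, -3, -11, -42, -157, -588.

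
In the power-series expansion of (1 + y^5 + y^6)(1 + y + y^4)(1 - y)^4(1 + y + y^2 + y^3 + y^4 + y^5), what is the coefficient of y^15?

(1 + y^5 + y^6) has coefficients 1,0,0,0,0,1,1 for degrees 0…6.
(1 + y + y^4) has coefficients 1,1,0,0,1,0,0,0,0,0,0,0,0,0,0,0 for degrees 0…15.
Multiplying by (1 - y)^4 gives running coefficients 1,-3,2,2,-2,-3,6,-4,1,0,0,0,0,0,0,0 for degrees 0…15.
Finally multiplying by (1 + y + y^2 + y^3 + y^4 + y^5), the product of all factors after the first has coefficients 1,-2,0,2,0,-3,2,1,0,-2,0,3,-3,1,0,0 for degrees 0…15.
[y^15] = 1·0 + 1·0 + 1·(-2) = -2.

-2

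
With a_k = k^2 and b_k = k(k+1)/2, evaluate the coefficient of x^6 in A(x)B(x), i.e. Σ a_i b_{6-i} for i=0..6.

This is [x^6] in the product of the two ordinary generating functions.
Σ = 0·21 + 1·15 + 4·10 + 9·6 + 16·3 + 25·1 + 36·0 = 182.

182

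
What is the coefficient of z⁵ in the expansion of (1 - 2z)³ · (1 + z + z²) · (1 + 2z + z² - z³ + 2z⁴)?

-19

(1 - 2z)³ has coefficients 1,-6,12,-8 for degrees 0…3.
(1 + z + z²) has coefficients 1,1,1,0,0,0 for degrees 0…5.
Finally multiplying by (1 + 2z + z² - z³ + 2z⁴), the product of all factors after the first has coefficients 1,3,4,2,2,1 for degrees 0…5.
[z⁵] = 1·1 − 6·2 + 12·2 − 8·4 = -19.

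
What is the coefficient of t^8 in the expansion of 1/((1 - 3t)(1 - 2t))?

19171

Partial fractions give a closed form: a_n = (3)·3^n + (-2)·2^n.
At n = 8: a_8 = 19171.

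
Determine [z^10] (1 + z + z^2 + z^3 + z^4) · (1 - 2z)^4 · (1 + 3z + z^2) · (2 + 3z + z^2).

104

(1 + z + z^2 + z^3 + z^4) has coefficients 1,1,1,1,1 for degrees 0…4.
(1 - 2z)^4 has coefficients 1,-8,24,-32,16,0,0,0,0,0,0 for degrees 0…10.
Multiplying by (1 + 3z + z^2) gives running coefficients 1,-5,1,32,-56,16,16,0,0,0,0 for degrees 0…10.
Finally multiplying by (2 + 3z + z^2), the product of all factors after the first has coefficients 2,-7,-12,62,-15,-104,24,64,16,0,0 for degrees 0…10.
[z^10] = 1·0 + 1·0 + 1·16 + 1·64 + 1·24 = 104.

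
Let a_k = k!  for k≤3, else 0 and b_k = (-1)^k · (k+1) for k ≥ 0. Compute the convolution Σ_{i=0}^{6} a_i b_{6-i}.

-13

This is [x^6] in the product of the two ordinary generating functions.
Σ = 1·7 + 1·(-6) + 2·5 + 6·(-4) + 0·3 + 0·(-2) + 0·1 = -13.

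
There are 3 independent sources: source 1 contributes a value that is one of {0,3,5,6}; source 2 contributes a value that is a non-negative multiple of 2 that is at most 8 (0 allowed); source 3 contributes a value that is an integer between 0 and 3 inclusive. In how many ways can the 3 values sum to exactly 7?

The generating function for the choices is (1 + x³ + x⁵ + x⁶)·(1 + x² + x⁴ + x⁶ + x⁸)·(1 + x + x² + x³); the count is [x⁷].
(1 + x³ + x⁵ + x⁶) has coefficients 1,0,0,1,0,1,1 for degrees 0…6.
(1 + x² + x⁴ + x⁶ + x⁸) has coefficients 1,0,1,0,1,0,1,0 for degrees 0…7.
Finally multiplying by (1 + x + x² + x³), the product of all factors after the first has coefficients 1,1,2,2,2,2,2,2 for degrees 0…7.
[x⁷] = 1·2 + 1·2 + 1·2 + 1·1 = 7.

7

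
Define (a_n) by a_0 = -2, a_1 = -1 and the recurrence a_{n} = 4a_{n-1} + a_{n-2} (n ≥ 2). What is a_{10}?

The ordinary generating function has denominator 1 - 4y - y^2.
Iterating the recurrence: a_0,…,a_{10} = -2, -1, -6, -25, -106, -449, -1902, -8057, -34130, -144577, -612438.

-612438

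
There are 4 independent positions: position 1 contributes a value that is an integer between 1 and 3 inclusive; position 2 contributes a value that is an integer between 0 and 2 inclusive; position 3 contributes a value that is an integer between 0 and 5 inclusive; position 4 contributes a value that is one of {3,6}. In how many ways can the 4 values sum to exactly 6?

The generating function for the choices is (q + q² + q³)·(1 + q + q²)·(1 + q + q² + q³ + q⁴ + q⁵)·(q³ + q⁶); the count is [q⁶].
(q + q² + q³) has coefficients 0,1,1,1 for degrees 0…3.
(1 + q + q²) has coefficients 1,1,1,0,0,0,0 for degrees 0…6.
Multiplying by (1 + q + q² + q³ + q⁴ + q⁵) gives running coefficients 1,2,3,3,3,3,2 for degrees 0…6.
Finally multiplying by (q³ + q⁶), the product of all factors after the first has coefficients 0,0,0,1,2,3,4 for degrees 0…6.
[q⁶] = 1·3 + 1·2 + 1·1 = 6.

6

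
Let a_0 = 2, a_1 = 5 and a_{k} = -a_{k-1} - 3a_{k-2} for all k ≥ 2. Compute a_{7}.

The ordinary generating function has denominator 1 + z + 3z^2.
Iterating the recurrence: a_0,…,a_{7} = 2, 5, -11, -4, 37, -25, -86, 161.

161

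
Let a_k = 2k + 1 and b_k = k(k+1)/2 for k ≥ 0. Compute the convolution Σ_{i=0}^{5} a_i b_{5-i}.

105

Write out a_i and b_{5-i} for i = 0,…,5 and sum the products.
Σ = 1·15 + 3·10 + 5·6 + 7·3 + 9·1 + 11·0 = 105.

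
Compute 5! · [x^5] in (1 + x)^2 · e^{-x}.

The EGF product rule gives c_5 = Σ_{k_1+k_2=5} C(5; k_1,k_2) · ∏ g_i(k_i), where (1+x)^2 gives the falling factorial (2)_k; e^{-x} gives (-1)^k.
g_1(k) for k = 0…5: 1, 2, 2, 0, 0, 0.
g_2(k) for k = 0…5: 1, -1, 1, -1, 1, -1.
c_5 = Σ_k C(5,k)·g_1(k)·g_2(5−k) = 1·1·(-1) + 5·2·1 + 10·2·(-1) = −1 + 10 − 20 = -11.

-11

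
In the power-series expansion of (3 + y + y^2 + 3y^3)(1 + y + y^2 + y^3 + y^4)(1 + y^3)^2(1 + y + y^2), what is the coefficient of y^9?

54

(3 + y + y^2 + 3y^3) has coefficients 3,1,1,3 for degrees 0…3.
(1 + y + y^2 + y^3 + y^4) has coefficients 1,1,1,1,1,0,0,0,0,0 for degrees 0…9.
Multiplying by (1 + y^3)^2 gives running coefficients 1,1,1,3,3,2,3,3,1,1 for degrees 0…9.
Finally multiplying by (1 + y + y^2), the product of all factors after the first has coefficients 1,2,3,5,7,8,8,8,7,5 for degrees 0…9.
[y^9] = 3·5 + 1·7 + 1·8 + 3·8 = 54.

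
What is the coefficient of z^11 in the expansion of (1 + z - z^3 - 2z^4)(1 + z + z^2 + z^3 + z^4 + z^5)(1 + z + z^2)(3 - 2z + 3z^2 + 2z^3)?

(1 + z - z^3 - 2z^4) has coefficients 1,1,0,-1,-2 for degrees 0…4.
(1 + z + z^2 + z^3 + z^4 + z^5) has coefficients 1,1,1,1,1,1,0,0,0,0,0,0 for degrees 0…11.
Multiplying by (1 + z + z^2) gives running coefficients 1,2,3,3,3,3,2,1,0,0,0,0 for degrees 0…11.
Finally multiplying by (3 - 2z + 3z^2 + 2z^3), the product of all factors after the first has coefficients 3,4,8,11,16,18,15,14,10,7,2,0 for degrees 0…11.
[z^11] = 1·0 + 1·2 − 1·10 − 2·14 = -36.

-36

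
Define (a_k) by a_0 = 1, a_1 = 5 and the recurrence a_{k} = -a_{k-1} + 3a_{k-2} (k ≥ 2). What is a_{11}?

The ordinary generating function has denominator 1 + t - 3t^2.
Iterating the recurrence: a_0,…,a_{11} = 1, 5, -2, 17, -23, 74, -143, 365, -794, 1889, -4271, 9938.

9938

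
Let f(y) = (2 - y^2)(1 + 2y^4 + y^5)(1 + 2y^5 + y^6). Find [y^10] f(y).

8

(2 - y^2) has coefficients 2,0,-1 for degrees 0…2.
(1 + 2y^4 + y^5) has coefficients 1,0,0,0,2,1,0,0,0,0,0 for degrees 0…10.
Finally multiplying by (1 + 2y^5 + y^6), the product of all factors after the first has coefficients 1,0,0,0,2,3,1,0,0,4,4 for degrees 0…10.
[y^10] = 2·4 − 1·0 = 8.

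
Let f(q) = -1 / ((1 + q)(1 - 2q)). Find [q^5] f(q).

The denominator gives the recurrence a_n = a_(n−1) + 2a_(n−2) for n ≥ 2; the numerator fixes a_0 = -1, a_1 = -1.
Iterating: -1, -1, -3, -5, -11, -21, so a_5 = -21.

-21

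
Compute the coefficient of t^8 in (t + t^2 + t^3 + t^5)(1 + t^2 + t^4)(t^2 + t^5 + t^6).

4

(t + t^2 + t^3 + t^5) has coefficients 0,1,1,1,0,1 for degrees 0…5.
(1 + t^2 + t^4) has coefficients 1,0,1,0,1,0,0,0,0 for degrees 0…8.
Finally multiplying by (t^2 + t^5 + t^6), the product of all factors after the first has coefficients 0,0,1,0,1,1,2,1,1 for degrees 0…8.
[t^8] = 1·1 + 1·2 + 1·1 + 1·0 = 4.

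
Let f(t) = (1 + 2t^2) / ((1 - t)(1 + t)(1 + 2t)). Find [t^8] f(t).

511

The denominator gives the recurrence a_n = −2a_(n−1) + a_(n−2) + 2a_(n−3) for n ≥ 3; the numerator fixes a_0 = 1, a_1 = -2, a_2 = 7.
Iterating: 1, -2, 7, -14, 31, -62, 127, -254, 511, so a_8 = 511.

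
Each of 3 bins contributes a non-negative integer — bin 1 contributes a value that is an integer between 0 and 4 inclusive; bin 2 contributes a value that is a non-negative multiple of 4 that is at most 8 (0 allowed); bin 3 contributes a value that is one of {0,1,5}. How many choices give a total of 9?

5

The generating function for the choices is (1 + q + q^2 + q^3 + q^4)·(1 + q^4 + q^8)·(1 + q + q^5); the count is [q^9].
(1 + q + q^2 + q^3 + q^4) has coefficients 1,1,1,1,1 for degrees 0…4.
(1 + q^4 + q^8) has coefficients 1,0,0,0,1,0,0,0,1,0 for degrees 0…9.
Finally multiplying by (1 + q + q^5), the product of all factors after the first has coefficients 1,1,0,0,1,2,0,0,1,2 for degrees 0…9.
[q^9] = 1·2 + 1·1 + 1·0 + 1·0 + 1·2 = 5.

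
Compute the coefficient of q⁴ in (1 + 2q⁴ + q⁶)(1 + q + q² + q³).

2

(1 + 2q⁴ + q⁶) has coefficients 1,0,0,0,2 for degrees 0…4.
(1 + q + q² + q³) has coefficients 1,1,1,1,0 for degrees 0…4.
[q⁴] = 1·0 + 2·1 = 2.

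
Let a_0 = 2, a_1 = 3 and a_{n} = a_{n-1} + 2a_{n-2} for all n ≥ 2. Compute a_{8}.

427

The ordinary generating function has denominator 1 - y - 2y^2.
Iterating the recurrence: a_0,…,a_{8} = 2, 3, 7, 13, 27, 53, 107, 213, 427.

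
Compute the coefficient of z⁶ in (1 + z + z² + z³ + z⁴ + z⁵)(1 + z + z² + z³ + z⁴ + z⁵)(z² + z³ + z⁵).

(1 + z + z² + z³ + z⁴ + z⁵) has coefficients 1,1,1,1,1,1 for degrees 0…5.
(1 + z + z² + z³ + z⁴ + z⁵) has coefficients 1,1,1,1,1,1,0 for degrees 0…6.
Finally multiplying by (z² + z³ + z⁵), the product of all factors after the first has coefficients 0,0,1,2,2,3,3 for degrees 0…6.
[z⁶] = 1·3 + 1·3 + 1·2 + 1·2 + 1·1 + 1·0 = 11.

11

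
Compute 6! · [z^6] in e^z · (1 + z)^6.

13327

The EGF product rule gives c_6 = Σ_{k_1+k_2=6} C(6; k_1,k_2) · ∏ g_i(k_i), where e^z gives (1)^k; (1+z)^6 gives the falling factorial (6)_k.
g_1(k) for k = 0…6: 1, 1, 1, 1, 1, 1, 1.
g_2(k) for k = 0…6: 1, 6, 30, 120, 360, 720, 720.
c_6 = Σ_k C(6,k)·g_1(k)·g_2(6−k) = 1·1·720 + 6·1·720 + 15·1·360 + 20·1·120 + 15·1·30 + 6·1·6 + 1·1·1 = 720 + 4320 + 5400 + 2400 + 450 + 36 + 1 = 13327.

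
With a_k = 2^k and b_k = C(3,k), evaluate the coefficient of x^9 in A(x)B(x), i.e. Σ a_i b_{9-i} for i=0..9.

1728

The convolution is the t^9 coefficient of A(t)B(t).
Σ = 1·0 + 2·0 + 4·0 + 8·0 + 16·0 + 32·0 + 64·1 + 128·3 + 256·3 + 512·1 = 1728.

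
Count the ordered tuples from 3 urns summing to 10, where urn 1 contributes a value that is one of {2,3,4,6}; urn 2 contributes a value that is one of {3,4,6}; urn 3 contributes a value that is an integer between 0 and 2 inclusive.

The generating function for the choices is (t^2 + t^3 + t^4 + t^6)·(t^3 + t^4 + t^6)·(1 + t + t^2); the count is [t^10].
(t^2 + t^3 + t^4 + t^6) has coefficients 0,0,1,1,1,0,1 for degrees 0…6.
(t^3 + t^4 + t^6) has coefficients 0,0,0,1,1,0,1,0,0,0,0 for degrees 0…10.
Finally multiplying by (1 + t + t^2), the product of all factors after the first has coefficients 0,0,0,1,2,2,2,1,1,0,0 for degrees 0…10.
[t^10] = 1·1 + 1·1 + 1·2 + 1·2 = 6.

6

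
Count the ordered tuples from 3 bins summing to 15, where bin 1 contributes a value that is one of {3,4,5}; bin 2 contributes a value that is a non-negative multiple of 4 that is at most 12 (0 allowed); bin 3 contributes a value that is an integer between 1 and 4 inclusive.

The generating function for the choices is (z^3 + z^4 + z^5)·(1 + z^4 + z^8 + z^12)·(z + z^2 + z^3 + z^4); the count is [z^15].
(z^3 + z^4 + z^5) has coefficients 0,0,0,1,1,1 for degrees 0…5.
(1 + z^4 + z^8 + z^12) has coefficients 1,0,0,0,1,0,0,0,1,0,0,0,1,0,0,0 for degrees 0…15.
Finally multiplying by (z + z^2 + z^3 + z^4), the product of all factors after the first has coefficients 0,1,1,1,1,1,1,1,1,1,1,1,1,1,1,1 for degrees 0…15.
[z^15] = 1·1 + 1·1 + 1·1 = 3.

3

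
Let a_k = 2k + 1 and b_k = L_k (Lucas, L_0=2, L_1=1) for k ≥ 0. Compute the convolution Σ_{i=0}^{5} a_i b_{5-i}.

Write out a_i and b_{5-i} for i = 0,…,5 and sum the products.
Σ = 1·11 + 3·7 + 5·4 + 7·3 + 9·1 + 11·2 = 104.

104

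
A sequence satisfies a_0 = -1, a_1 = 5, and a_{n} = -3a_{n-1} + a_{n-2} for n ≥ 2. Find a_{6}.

The ordinary generating function has denominator 1 + 3q - q^2.
Iterating the recurrence: a_0,…,a_{6} = -1, 5, -16, 53, -175, 578, -1909.

-1909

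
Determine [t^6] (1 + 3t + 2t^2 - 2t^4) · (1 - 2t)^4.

-16

(1 + 3t + 2t^2 - 2t^4) has coefficients 1,3,2,0,-2 for degrees 0…4.
(1 - 2t)^4 has coefficients 1,-8,24,-32,16,0,0 for degrees 0…6.
[t^6] = 1·0 + 3·0 + 2·16 − 2·24 = -16.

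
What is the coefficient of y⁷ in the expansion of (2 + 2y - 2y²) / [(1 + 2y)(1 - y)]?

-42

The denominator gives the recurrence a_n = −a_(n−1) + 2a_(n−2) for n ≥ 3; the numerator fixes a_0 = 2, a_1 = 0, a_2 = 2.
Iterating: 2, 0, 2, -2, 6, -10, 22, -42, so a_7 = -42.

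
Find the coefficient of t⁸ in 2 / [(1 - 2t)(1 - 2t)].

4608

The denominator gives the recurrence a_n = 4a_(n−1) − 4a_(n−2) for n ≥ 2; the numerator fixes a_0 = 2, a_1 = 8.
Iterating: 2, 8, 24, 64, 160, 384, 896, 2048, 4608, so a_8 = 4608.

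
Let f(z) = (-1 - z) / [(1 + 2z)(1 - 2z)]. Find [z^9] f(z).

Partial fractions give a closed form: a_n = (-1/4)·(-2)^n + (-3/4)·2^n.
At n = 9: a_9 = -256.

-256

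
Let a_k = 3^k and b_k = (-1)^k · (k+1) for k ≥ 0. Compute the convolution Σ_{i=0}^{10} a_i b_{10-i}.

33218

Write out a_i and b_{10-i} for i = 0,…,10 and sum the products.
Σ = 1·11 + 3·(-10) + 9·9 + 27·(-8) + 81·7 + 243·(-6) + 729·5 + 2187·(-4) + 6561·3 + 19683·(-2) + 59049·1 = 33218.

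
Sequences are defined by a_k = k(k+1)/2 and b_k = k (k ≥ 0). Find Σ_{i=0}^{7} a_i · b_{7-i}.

Write out a_i and b_{7-i} for i = 0,…,7 and sum the products.
Σ = 0·7 + 1·6 + 3·5 + 6·4 + 10·3 + 15·2 + 21·1 + 28·0 = 126.

126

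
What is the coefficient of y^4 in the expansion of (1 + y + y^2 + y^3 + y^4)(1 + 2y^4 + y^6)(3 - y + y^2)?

9

(1 + y + y^2 + y^3 + y^4) has coefficients 1,1,1,1,1 for degrees 0…4.
(1 + 2y^4 + y^6) has coefficients 1,0,0,0,2 for degrees 0…4.
Finally multiplying by (3 - y + y^2), the product of all factors after the first has coefficients 3,-1,1,0,6 for degrees 0…4.
[y^4] = 1·6 + 1·0 + 1·1 + 1·(-1) + 1·3 = 9.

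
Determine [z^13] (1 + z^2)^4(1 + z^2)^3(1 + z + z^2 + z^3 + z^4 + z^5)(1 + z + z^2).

(1 + z^2)^4 has coefficients 1,0,4,0,6,0,4,0,1 for degrees 0…8.
(1 + z^2)^3 has coefficients 1,0,3,0,3,0,1,0,0,0,0,0,0,0 for degrees 0…13.
Multiplying by (1 + z + z^2 + z^3 + z^4 + z^5) gives running coefficients 1,1,4,4,7,7,7,7,4,4,1,1,0,0 for degrees 0…13.
Finally multiplying by (1 + z + z^2), the product of all factors after the first has coefficients 1,2,6,9,15,18,21,21,18,15,9,6,2,1 for degrees 0…13.
[z^13] = 1·1 + 4·6 + 6·15 + 4·21 + 1·18 = 217.

217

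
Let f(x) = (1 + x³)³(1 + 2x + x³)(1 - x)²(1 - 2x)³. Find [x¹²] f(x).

-149

(1 + x³)³ has coefficients 1,0,0,3,0,0,3,0,0,1 for degrees 0…9.
(1 + 2x + x³) has coefficients 1,2,0,1,0,0,0,0,0,0,0,0,0 for degrees 0…12.
Multiplying by (1 - x)² gives running coefficients 1,0,-3,3,-2,1,0,0,0,0,0,0,0 for degrees 0…12.
Finally multiplying by (1 - 2x)³, the product of all factors after the first has coefficients 1,-6,9,13,-56,73,-54,28,-8,0,0,0,0 for degrees 0…12.
[x¹²] = 1·0 + 3·0 + 3·(-54) + 1·13 = -149.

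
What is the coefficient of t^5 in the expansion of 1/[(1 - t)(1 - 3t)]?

The denominator gives the recurrence a_n = 4a_(n−1) − 3a_(n−2) for n ≥ 2; the numerator fixes a_0 = 1, a_1 = 4.
Iterating: 1, 4, 13, 40, 121, 364, so a_5 = 364.

364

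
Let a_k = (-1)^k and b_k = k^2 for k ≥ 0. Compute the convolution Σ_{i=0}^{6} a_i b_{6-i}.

21

Write out a_i and b_{6-i} for i = 0,…,6 and sum the products.
Σ = 1·36 − 1·25 + 1·16 − 1·9 + 1·4 − 1·1 + 1·0 = 21.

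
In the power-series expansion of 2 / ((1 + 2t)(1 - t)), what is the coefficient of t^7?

-170

The denominator gives the recurrence a_n = −a_(n−1) + 2a_(n−2) for n ≥ 2; the numerator fixes a_0 = 2, a_1 = -2.
Iterating: 2, -2, 6, -10, 22, -42, 86, -170, so a_7 = -170.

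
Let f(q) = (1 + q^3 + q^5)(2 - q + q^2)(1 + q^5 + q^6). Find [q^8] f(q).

(1 + q^3 + q^5) has coefficients 1,0,0,1,0,1 for degrees 0…5.
(2 - q + q^2) has coefficients 2,-1,1,0,0,0,0,0,0 for degrees 0…8.
Finally multiplying by (1 + q^5 + q^6), the product of all factors after the first has coefficients 2,-1,1,0,0,2,1,0,1 for degrees 0…8.
[q^8] = 1·1 + 1·2 + 1·0 = 3.

3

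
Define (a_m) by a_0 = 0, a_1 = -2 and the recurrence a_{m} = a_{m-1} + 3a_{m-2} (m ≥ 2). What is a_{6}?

-80

The ordinary generating function has denominator 1 - x - 3x^2.
Iterating the recurrence: a_0,…,a_{6} = 0, -2, -2, -8, -14, -38, -80.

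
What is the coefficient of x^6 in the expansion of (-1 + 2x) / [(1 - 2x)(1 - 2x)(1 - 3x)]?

-2059

The denominator gives the recurrence a_n = 7a_(n−1) − 16a_(n−2) + 12a_(n−3) for n ≥ 3; the numerator fixes a_0 = -1, a_1 = -5, a_2 = -19.
Iterating: -1, -5, -19, -65, -211, -665, -2059, so a_6 = -2059.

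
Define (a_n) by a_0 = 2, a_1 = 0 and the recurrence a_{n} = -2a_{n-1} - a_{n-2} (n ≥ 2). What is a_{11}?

The ordinary generating function has denominator 1 + 2t + t^2.
Iterating the recurrence: a_0,…,a_{11} = 2, 0, -2, 4, -6, 8, -10, 12, -14, 16, -18, 20.

20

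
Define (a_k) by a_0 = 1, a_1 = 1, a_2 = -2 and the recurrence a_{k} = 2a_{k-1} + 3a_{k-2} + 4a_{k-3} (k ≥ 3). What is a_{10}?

The ordinary generating function has denominator 1 - 2z - 3z^2 - 4z^3.
Iterating the recurrence: a_0,…,a_{10} = 1, 1, -2, 3, 4, 9, 42, 127, 416, 1381, 4518.

4518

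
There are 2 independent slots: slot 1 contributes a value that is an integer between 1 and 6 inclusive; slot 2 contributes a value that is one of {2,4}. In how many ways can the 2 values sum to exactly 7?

2

The generating function for the choices is (z + z^2 + z^3 + z^4 + z^5 + z^6)·(z^2 + z^4); the count is [z^7].
(z + z^2 + z^3 + z^4 + z^5 + z^6) has coefficients 0,1,1,1,1,1,1 for degrees 0…6.
(z^2 + z^4) has coefficients 0,0,1,0,1,0,0,0 for degrees 0…7.
[z^7] = 1·0 + 1·0 + 1·1 + 1·0 + 1·1 + 1·0 = 2.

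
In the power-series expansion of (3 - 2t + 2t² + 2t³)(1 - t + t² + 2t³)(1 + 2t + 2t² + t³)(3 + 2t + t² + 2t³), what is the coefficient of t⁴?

(3 - 2t + 2t² + 2t³) has coefficients 3,-2,2,2 for degrees 0…3.
(1 - t + t² + 2t³) has coefficients 1,-1,1,2,0 for degrees 0…4.
Multiplying by (1 + 2t + 2t² + t³) gives running coefficients 1,1,1,3,5 for degrees 0…4.
Finally multiplying by (3 + 2t + t² + 2t³), the product of all factors after the first has coefficients 3,5,6,14,24 for degrees 0…4.
[t⁴] = 3·24 − 2·14 + 2·6 + 2·5 = 66.

66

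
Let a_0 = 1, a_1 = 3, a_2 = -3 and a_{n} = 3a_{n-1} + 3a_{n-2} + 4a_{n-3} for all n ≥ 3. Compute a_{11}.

The ordinary generating function has denominator 1 - 3y - 3y^2 - 4y^3.
Iterating the recurrence: a_0,…,a_{11} = 1, 3, -3, 4, 15, 45, 196, 783, 3117, 12484, 49935, 199725.

199725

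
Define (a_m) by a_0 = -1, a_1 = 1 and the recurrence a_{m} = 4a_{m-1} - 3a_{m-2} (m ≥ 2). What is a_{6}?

The ordinary generating function has denominator 1 - 4t + 3t^2.
Iterating the recurrence: a_0,…,a_{6} = -1, 1, 7, 25, 79, 241, 727.

727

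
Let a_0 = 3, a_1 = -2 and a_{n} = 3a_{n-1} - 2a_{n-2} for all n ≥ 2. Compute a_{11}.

The ordinary generating function has denominator 1 - 3t + 2t^2.
Iterating the recurrence: a_0,…,a_{11} = 3, -2, -12, -32, -72, -152, -312, -632, -1272, -2552, -5112, -10232.

-10232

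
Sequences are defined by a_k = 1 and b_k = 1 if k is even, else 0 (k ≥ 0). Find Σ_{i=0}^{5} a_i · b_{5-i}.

This is [x^5] in the product of the two ordinary generating functions.
Σ = 1·0 + 1·1 + 1·0 + 1·1 + 1·0 + 1·1 = 3.

3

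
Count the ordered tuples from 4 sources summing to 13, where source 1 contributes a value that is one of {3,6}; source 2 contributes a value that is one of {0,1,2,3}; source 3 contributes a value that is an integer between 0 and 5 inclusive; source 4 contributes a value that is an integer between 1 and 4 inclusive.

The generating function for the choices is (q^3 + q^6)·(1 + q + q^2 + q^3)·(1 + q + q^2 + q^3 + q^4 + q^5)·(q + q^2 + q^3 + q^4); the count is [q^13].
(q^3 + q^6) has coefficients 0,0,0,1,0,0,1 for degrees 0…6.
(1 + q + q^2 + q^3) has coefficients 1,1,1,1,0,0,0,0,0,0,0,0,0,0 for degrees 0…13.
Multiplying by (1 + q + q^2 + q^3 + q^4 + q^5) gives running coefficients 1,2,3,4,4,4,3,2,1,0,0,0,0,0 for degrees 0…13.
Finally multiplying by (q + q^2 + q^3 + q^4), the product of all factors after the first has coefficients 0,1,3,6,10,13,15,15,13,10,6,3,1,0 for degrees 0…13.
[q^13] = 1·6 + 1·15 = 21.

21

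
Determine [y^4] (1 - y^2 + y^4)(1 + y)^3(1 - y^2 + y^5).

(1 - y^2 + y^4) has coefficients 1,0,-1,0,1 for degrees 0…4.
(1 + y)^3 has coefficients 1,3,3,1,0 for degrees 0…4.
Finally multiplying by (1 - y^2 + y^5), the product of all factors after the first has coefficients 1,3,2,-2,-3 for degrees 0…4.
[y^4] = 1·(-3) − 1·2 + 1·1 = -4.

-4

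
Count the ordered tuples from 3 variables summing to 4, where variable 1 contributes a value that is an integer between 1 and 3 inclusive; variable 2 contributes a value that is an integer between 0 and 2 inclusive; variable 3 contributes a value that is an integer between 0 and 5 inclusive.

The generating function for the choices is (y + y² + y³)·(1 + y + y²)·(1 + y + y² + y³ + y⁴ + y⁵); the count is [y⁴].
(y + y² + y³) has coefficients 0,1,1,1 for degrees 0…3.
(1 + y + y²) has coefficients 1,1,1,0,0 for degrees 0…4.
Finally multiplying by (1 + y + y² + y³ + y⁴ + y⁵), the product of all factors after the first has coefficients 1,2,3,3,3 for degrees 0…4.
[y⁴] = 1·3 + 1·3 + 1·2 = 8.

8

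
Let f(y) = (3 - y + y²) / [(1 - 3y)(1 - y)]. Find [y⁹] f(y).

The denominator gives the recurrence a_n = 4a_(n−1) − 3a_(n−2) for n ≥ 3; the numerator fixes a_0 = 3, a_1 = 11, a_2 = 36.
Iterating: 3, 11, 36, 111, 336, 1011, 3036, 9111, 27336, 82011, so a_9 = 82011.

82011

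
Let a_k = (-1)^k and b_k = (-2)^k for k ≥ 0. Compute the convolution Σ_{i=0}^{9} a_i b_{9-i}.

Write out a_i and b_{9-i} for i = 0,…,9 and sum the products.
Σ = 1·(-512) − 1·256 + 1·(-128) − 1·64 + 1·(-32) − 1·16 + 1·(-8) − 1·4 + 1·(-2) − 1·1 = -1023.

-1023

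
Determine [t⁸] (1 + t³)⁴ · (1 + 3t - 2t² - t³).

-12

(1 + t³)⁴ has coefficients 1,0,0,4,0,0,6,0,0 for degrees 0…8.
(1 + 3t - 2t² - t³) has coefficients 1,3,-2,-1,0,0,0,0,0 for degrees 0…8.
[t⁸] = 1·0 + 4·0 + 6·(-2) = -12.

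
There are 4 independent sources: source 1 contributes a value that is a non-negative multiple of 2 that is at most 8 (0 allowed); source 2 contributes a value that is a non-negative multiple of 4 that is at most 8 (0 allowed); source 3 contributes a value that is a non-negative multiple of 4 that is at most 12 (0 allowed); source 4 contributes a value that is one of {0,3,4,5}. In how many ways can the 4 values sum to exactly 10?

The generating function for the choices is (1 + q² + q⁴ + q⁶ + q⁸)·(1 + q⁴ + q⁸)·(1 + q⁴ + q⁸ + q¹²)·(1 + q³ + q⁴ + q⁵); the count is [q¹⁰].
(1 + q² + q⁴ + q⁶ + q⁸) has coefficients 1,0,1,0,1,0,1,0,1 for degrees 0…8.
(1 + q⁴ + q⁸) has coefficients 1,0,0,0,1,0,0,0,1,0,0 for degrees 0…10.
Multiplying by (1 + q⁴ + q⁸ + q¹²) gives running coefficients 1,0,0,0,2,0,0,0,3,0,0 for degrees 0…10.
Finally multiplying by (1 + q³ + q⁴ + q⁵), the product of all factors after the first has coefficients 1,0,0,1,3,1,0,2,5,2,0 for degrees 0…10.
[q¹⁰] = 1·0 + 1·5 + 1·0 + 1·3 + 1·0 = 8.

8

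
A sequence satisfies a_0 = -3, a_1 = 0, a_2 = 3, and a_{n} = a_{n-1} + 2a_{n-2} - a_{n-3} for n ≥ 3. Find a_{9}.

225

The ordinary generating function has denominator 1 - q - 2q^2 + q^3.
Iterating the recurrence: a_0,…,a_{9} = -3, 0, 3, 6, 12, 21, 39, 69, 126, 225.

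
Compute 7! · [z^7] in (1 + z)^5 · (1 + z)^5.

604800

The EGF product rule gives c_7 = Σ_{k_1+k_2=7} C(7; k_1,k_2) · ∏ g_i(k_i), where (1+z)^5 gives the falling factorial (5)_k; (1+z)^5 gives the falling factorial (5)_k.
g_1(k) for k = 0…7: 1, 5, 20, 60, 120, 120, 0, 0.
g_2(k) for k = 0…7: 1, 5, 20, 60, 120, 120, 0, 0.
c_7 = Σ_k C(7,k)·g_1(k)·g_2(7−k) = 21·20·120 + 35·60·120 + 35·120·60 + 21·120·20 = 50400 + 252000 + 252000 + 50400 = 604800.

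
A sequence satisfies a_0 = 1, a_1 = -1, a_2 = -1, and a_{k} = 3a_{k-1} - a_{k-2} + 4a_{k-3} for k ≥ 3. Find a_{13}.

The ordinary generating function has denominator 1 - 3q + q^2 - 4q^3.
Iterating the recurrence: a_0,…,a_{13} = 1, -1, -1, 2, 3, 3, 14, 51, 151, 458, 1427, 4427, 13686, 42339.

42339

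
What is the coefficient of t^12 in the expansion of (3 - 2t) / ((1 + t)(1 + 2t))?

The denominator gives the recurrence a_n = −3a_(n−1) − 2a_(n−2) for n ≥ 2; the numerator fixes a_0 = 3, a_1 = -11.
Iterating: 3, -11, 27, -59, 123, -251, 507, -1019, 2043, -4091, 8187, -16379, 32763, so a_12 = 32763.

32763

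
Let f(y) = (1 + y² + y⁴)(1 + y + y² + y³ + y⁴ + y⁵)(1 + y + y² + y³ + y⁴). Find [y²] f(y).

4

(1 + y² + y⁴) has coefficients 1,0,1 for degrees 0…2.
(1 + y + y² + y³ + y⁴ + y⁵) has coefficients 1,1,1 for degrees 0…2.
Finally multiplying by (1 + y + y² + y³ + y⁴), the product of all factors after the first has coefficients 1,2,3 for degrees 0…2.
[y²] = 1·3 + 1·1 = 4.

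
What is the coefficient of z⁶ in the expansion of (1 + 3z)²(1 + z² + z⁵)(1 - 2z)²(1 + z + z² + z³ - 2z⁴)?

(1 + 3z)² has coefficients 1,6,9 for degrees 0…2.
(1 + z² + z⁵) has coefficients 1,0,1,0,0,1,0 for degrees 0…6.
Multiplying by (1 - 2z)² gives running coefficients 1,-4,5,-4,4,1,-4 for degrees 0…6.
Finally multiplying by (1 + z + z² + z³ - 2z⁴), the product of all factors after the first has coefficients 1,-3,2,-2,-1,14,-13 for degrees 0…6.
[z⁶] = 1·(-13) + 6·14 + 9·(-1) = 62.

62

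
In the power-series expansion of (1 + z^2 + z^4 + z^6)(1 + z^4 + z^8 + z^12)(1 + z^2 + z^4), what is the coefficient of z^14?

6

(1 + z^2 + z^4 + z^6) has coefficients 1,0,1,0,1,0,1 for degrees 0…6.
(1 + z^4 + z^8 + z^12) has coefficients 1,0,0,0,1,0,0,0,1,0,0,0,1,0,0 for degrees 0…14.
Finally multiplying by (1 + z^2 + z^4), the product of all factors after the first has coefficients 1,0,1,0,2,0,1,0,2,0,1,0,2,0,1 for degrees 0…14.
[z^14] = 1·1 + 1·2 + 1·1 + 1·2 = 6.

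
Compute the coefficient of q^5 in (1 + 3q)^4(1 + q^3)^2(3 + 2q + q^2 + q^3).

(1 + 3q)^4 has coefficients 1,12,54,108,81 for degrees 0…4.
(1 + q^3)^2 has coefficients 1,0,0,2,0,0 for degrees 0…5.
Finally multiplying by (3 + 2q + q^2 + q^3), the product of all factors after the first has coefficients 3,2,1,7,4,2 for degrees 0…5.
[q^5] = 1·2 + 12·4 + 54·7 + 108·1 + 81·2 = 698.

698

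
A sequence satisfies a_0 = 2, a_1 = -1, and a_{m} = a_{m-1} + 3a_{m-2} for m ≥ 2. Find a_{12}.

9938

The ordinary generating function has denominator 1 - y - 3y^2.
Iterating the recurrence: a_0,…,a_{12} = 2, -1, 5, 2, 17, 23, 74, 143, 365, 794, 1889, 4271, 9938.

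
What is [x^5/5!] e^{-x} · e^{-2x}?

-243

The EGF product rule gives c_5 = Σ_{k_1+k_2=5} C(5; k_1,k_2) · ∏ g_i(k_i), where e^{-x} gives (-1)^k; e^{-2x} gives (-2)^k.
g_1(k) for k = 0…5: 1, -1, 1, -1, 1, -1.
g_2(k) for k = 0…5: 1, -2, 4, -8, 16, -32.
c_5 = Σ_k C(5,k)·g_1(k)·g_2(5−k) = 1·1·(-32) + 5·(-1)·16 + 10·1·(-8) + 10·(-1)·4 + 5·1·(-2) + 1·(-1)·1 = −32 − 80 − 80 − 40 − 10 − 1 = -243.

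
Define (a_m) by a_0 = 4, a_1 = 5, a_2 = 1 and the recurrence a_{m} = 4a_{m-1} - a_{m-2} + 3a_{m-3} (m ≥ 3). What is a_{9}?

The ordinary generating function has denominator 1 - 4x + x^2 - 3x^3.
Iterating the recurrence: a_0,…,a_{9} = 4, 5, 1, 11, 58, 224, 871, 3434, 13537, 53327.

53327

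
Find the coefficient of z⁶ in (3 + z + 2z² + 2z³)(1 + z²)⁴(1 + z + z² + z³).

70

(3 + z + 2z² + 2z³) has coefficients 3,1,2,2 for degrees 0…3.
(1 + z²)⁴ has coefficients 1,0,4,0,6,0,4 for degrees 0…6.
Finally multiplying by (1 + z + z² + z³), the product of all factors after the first has coefficients 1,1,5,5,10,10,10 for degrees 0…6.
[z⁶] = 3·10 + 1·10 + 2·10 + 2·5 = 70.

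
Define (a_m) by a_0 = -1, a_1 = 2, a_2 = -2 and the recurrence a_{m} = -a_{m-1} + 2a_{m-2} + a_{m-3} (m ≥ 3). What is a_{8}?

-80

The ordinary generating function has denominator 1 + y - 2y^2 - y^3.
Iterating the recurrence: a_0,…,a_{8} = -1, 2, -2, 5, -7, 15, -24, 47, -80.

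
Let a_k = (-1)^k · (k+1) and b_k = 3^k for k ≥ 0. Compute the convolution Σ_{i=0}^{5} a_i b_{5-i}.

135

This is [x^5] in the product of the two ordinary generating functions.
Σ = 1·243 − 2·81 + 3·27 − 4·9 + 5·3 − 6·1 = 135.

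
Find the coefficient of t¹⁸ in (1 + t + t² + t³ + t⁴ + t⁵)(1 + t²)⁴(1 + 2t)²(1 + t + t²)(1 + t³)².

277

(1 + t + t² + t³ + t⁴ + t⁵) has coefficients 1,1,1,1,1,1 for degrees 0…5.
(1 + t²)⁴ has coefficients 1,0,4,0,6,0,4,0,1,0,0,0,0,0,0,0,0,0,0 for degrees 0…18.
Multiplying by (1 + 2t)² gives running coefficients 1,4,8,16,22,24,28,16,17,4,4,0,0,0,0,0,0,0,0 for degrees 0…18.
Multiplying by (1 + t + t²) gives running coefficients 1,5,13,28,46,62,74,68,61,37,25,8,4,0,0,0,0,0,0 for degrees 0…18.
Finally multiplying by (1 + t³)², the product of all factors after the first has coefficients 1,5,13,30,56,88,131,165,198,213,207,192,152,118,77,45,25,8,4 for degrees 0…18.
[t¹⁸] = 1·4 + 1·8 + 1·25 + 1·45 + 1·77 + 1·118 = 277.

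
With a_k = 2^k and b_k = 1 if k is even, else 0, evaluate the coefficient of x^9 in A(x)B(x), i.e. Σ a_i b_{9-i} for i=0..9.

682

The convolution is the x^9 coefficient of A(x)B(x).
Σ = 1·0 + 2·1 + 4·0 + 8·1 + 16·0 + 32·1 + 64·0 + 128·1 + 256·0 + 512·1 = 682.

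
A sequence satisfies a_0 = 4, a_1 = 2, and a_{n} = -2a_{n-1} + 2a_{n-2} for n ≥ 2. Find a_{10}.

6208

The ordinary generating function has denominator 1 + 2z - 2z^2.
Iterating the recurrence: a_0,…,a_{10} = 4, 2, 4, -4, 16, -40, 112, -304, 832, -2272, 6208.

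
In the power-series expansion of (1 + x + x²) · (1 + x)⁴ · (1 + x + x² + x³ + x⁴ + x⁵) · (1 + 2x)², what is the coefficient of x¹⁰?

(1 + x + x²) has coefficients 1,1,1 for degrees 0…2.
(1 + x)⁴ has coefficients 1,4,6,4,1,0,0,0,0,0,0 for degrees 0…10.
Multiplying by (1 + x + x² + x³ + x⁴ + x⁵) gives running coefficients 1,5,11,15,16,16,15,11,5,1,0 for degrees 0…10.
Finally multiplying by (1 + 2x)², the product of all factors after the first has coefficients 1,9,35,79,120,140,143,135,109,65,24 for degrees 0…10.
[x¹⁰] = 1·24 + 1·65 + 1·109 = 198.

198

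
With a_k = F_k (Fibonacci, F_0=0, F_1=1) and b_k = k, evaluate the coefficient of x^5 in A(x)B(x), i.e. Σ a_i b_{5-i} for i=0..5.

The convolution is the t^5 coefficient of A(t)B(t).
Σ = 0·5 + 1·4 + 1·3 + 2·2 + 3·1 + 5·0 = 14.

14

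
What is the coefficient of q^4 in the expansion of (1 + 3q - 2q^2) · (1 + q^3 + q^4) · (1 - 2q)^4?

(1 + 3q - 2q^2) has coefficients 1,3,-2 for degrees 0…2.
(1 + q^3 + q^4) has coefficients 1,0,0,1,1 for degrees 0…4.
Finally multiplying by (1 - 2q)^4, the product of all factors after the first has coefficients 1,-8,24,-31,9 for degrees 0…4.
[q^4] = 1·9 + 3·(-31) − 2·24 = -132.

-132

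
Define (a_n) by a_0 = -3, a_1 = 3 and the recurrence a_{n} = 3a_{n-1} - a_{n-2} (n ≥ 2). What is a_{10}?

The ordinary generating function has denominator 1 - 3q + q^2.
Iterating the recurrence: a_0,…,a_{10} = -3, 3, 12, 33, 87, 228, 597, 1563, 4092, 10713, 28047.

28047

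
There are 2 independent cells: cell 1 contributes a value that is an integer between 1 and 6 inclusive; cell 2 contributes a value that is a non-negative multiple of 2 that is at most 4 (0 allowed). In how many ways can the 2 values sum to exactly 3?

2

The generating function for the choices is (y + y^2 + y^3 + y^4 + y^5 + y^6)·(1 + y^2 + y^4); the count is [y^3].
(y + y^2 + y^3 + y^4 + y^5 + y^6) has coefficients 0,1,1,1 for degrees 0…3.
(1 + y^2 + y^4) has coefficients 1,0,1,0 for degrees 0…3.
[y^3] = 1·1 + 1·0 + 1·1 = 2.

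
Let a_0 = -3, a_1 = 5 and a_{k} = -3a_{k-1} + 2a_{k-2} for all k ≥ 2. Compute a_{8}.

-41973

The ordinary generating function has denominator 1 + 3z - 2z^2.
Iterating the recurrence: a_0,…,a_{8} = -3, 5, -21, 73, -261, 929, -3309, 11785, -41973.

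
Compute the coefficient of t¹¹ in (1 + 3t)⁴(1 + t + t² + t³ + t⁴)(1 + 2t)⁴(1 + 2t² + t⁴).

58941

(1 + 3t)⁴ has coefficients 1,12,54,108,81 for degrees 0…4.
(1 + t + t² + t³ + t⁴) has coefficients 1,1,1,1,1,0,0,0,0,0,0,0 for degrees 0…11.
Multiplying by (1 + 2t)⁴ gives running coefficients 1,9,33,65,81,80,72,48,16,0,0,0 for degrees 0…11.
Finally multiplying by (1 + 2t² + t⁴), the product of all factors after the first has coefficients 1,9,35,83,148,219,267,273,241,176,104,48 for degrees 0…11.
[t¹¹] = 1·48 + 12·104 + 54·176 + 108·241 + 81·273 = 58941.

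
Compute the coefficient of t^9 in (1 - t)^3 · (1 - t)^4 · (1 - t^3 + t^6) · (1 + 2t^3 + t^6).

8

(1 - t)^3 has coefficients 1,-3,3,-1 for degrees 0…3.
(1 - t)^4 has coefficients 1,-4,6,-4,1,0,0,0,0,0 for degrees 0…9.
Multiplying by (1 - t^3 + t^6) gives running coefficients 1,-4,6,-5,5,-6,5,-5,6,-4 for degrees 0…9.
Finally multiplying by (1 + 2t^3 + t^6), the product of all factors after the first has coefficients 1,-4,6,-3,-3,6,-4,1,0,1 for degrees 0…9.
[t^9] = 1·1 − 3·0 + 3·1 − 1·(-4) = 8.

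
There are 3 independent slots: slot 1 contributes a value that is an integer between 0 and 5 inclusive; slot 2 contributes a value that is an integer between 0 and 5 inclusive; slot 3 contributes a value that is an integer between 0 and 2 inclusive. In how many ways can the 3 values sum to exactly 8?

The generating function for the choices is (1 + q + q² + q³ + q⁴ + q⁵)·(1 + q + q² + q³ + q⁴ + q⁵)·(1 + q + q²); the count is [q⁸].
(1 + q + q² + q³ + q⁴ + q⁵) has coefficients 1,1,1,1,1,1 for degrees 0…5.
(1 + q + q² + q³ + q⁴ + q⁵) has coefficients 1,1,1,1,1,1,0,0,0 for degrees 0…8.
Finally multiplying by (1 + q + q²), the product of all factors after the first has coefficients 1,2,3,3,3,3,2,1,0 for degrees 0…8.
[q⁸] = 1·0 + 1·1 + 1·2 + 1·3 + 1·3 + 1·3 = 12.

12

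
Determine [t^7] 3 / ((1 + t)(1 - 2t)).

255

The denominator gives the recurrence a_n = a_(n−1) + 2a_(n−2) for n ≥ 2; the numerator fixes a_0 = 3, a_1 = 3.
Iterating: 3, 3, 9, 15, 33, 63, 129, 255, so a_7 = 255.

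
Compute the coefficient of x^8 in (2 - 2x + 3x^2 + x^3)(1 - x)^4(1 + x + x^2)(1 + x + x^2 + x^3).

(2 - 2x + 3x^2 + x^3) has coefficients 2,-2,3,1 for degrees 0…3.
(1 - x)^4 has coefficients 1,-4,6,-4,1,0,0,0,0 for degrees 0…8.
Multiplying by (1 + x + x^2) gives running coefficients 1,-3,3,-2,3,-3,1,0,0 for degrees 0…8.
Finally multiplying by (1 + x + x^2 + x^3), the product of all factors after the first has coefficients 1,-2,1,-1,1,1,-1,1,-2 for degrees 0…8.
[x^8] = 2·(-2) − 2·1 + 3·(-1) + 1·1 = -8.

-8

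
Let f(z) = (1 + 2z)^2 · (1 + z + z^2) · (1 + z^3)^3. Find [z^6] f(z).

(1 + 2z)^2 has coefficients 1,4,4 for degrees 0…2.
(1 + z + z^2) has coefficients 1,1,1,0,0,0,0 for degrees 0…6.
Finally multiplying by (1 + z^3)^3, the product of all factors after the first has coefficients 1,1,1,3,3,3,3 for degrees 0…6.
[z^6] = 1·3 + 4·3 + 4·3 = 27.

27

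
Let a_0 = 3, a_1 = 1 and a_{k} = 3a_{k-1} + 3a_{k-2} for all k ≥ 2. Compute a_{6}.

The ordinary generating function has denominator 1 - 3x - 3x^2.
Iterating the recurrence: a_0,…,a_{6} = 3, 1, 12, 39, 153, 576, 2187.

2187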